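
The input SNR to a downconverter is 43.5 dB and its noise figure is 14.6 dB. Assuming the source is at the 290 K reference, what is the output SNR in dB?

By definition F = SNR_in/SNR_out, so in dB: SNR_out = SNR_in − NF
SNR_out = 43.5 − 14.6 = 28.9 dB

28.9 dB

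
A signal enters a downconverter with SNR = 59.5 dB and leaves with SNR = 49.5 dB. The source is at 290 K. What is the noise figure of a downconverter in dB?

10.0 dB

NF (dB) = SNR_in(dB) − SNR_out(dB) when the source is at T₀
NF = 59.5 − 49.5 = 10.0 dB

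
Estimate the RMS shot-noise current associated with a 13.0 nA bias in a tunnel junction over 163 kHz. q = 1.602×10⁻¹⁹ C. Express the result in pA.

26.1 pA

I_n = √(2qI·B)
2qI·B = 2 × 1.602×10⁻¹⁹ × 1.30×10⁻⁸ × 1.63×10⁵ = 6.79×10⁻²² A²
I_n = √(6.79×10⁻²²) = 2.61×10⁻¹¹ A = 26.1 pA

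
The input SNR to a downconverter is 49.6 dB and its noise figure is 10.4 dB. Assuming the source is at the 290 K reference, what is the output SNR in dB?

39.2 dB

By definition F = SNR_in/SNR_out, so in dB: SNR_out = SNR_in − NF
SNR_out = 49.6 − 10.4 = 39.2 dB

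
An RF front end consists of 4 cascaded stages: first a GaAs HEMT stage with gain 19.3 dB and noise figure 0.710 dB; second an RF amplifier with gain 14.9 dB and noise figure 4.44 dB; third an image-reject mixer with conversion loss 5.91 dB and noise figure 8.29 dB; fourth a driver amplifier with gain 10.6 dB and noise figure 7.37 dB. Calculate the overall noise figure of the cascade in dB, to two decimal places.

Convert to linear (a loss of L dB is a gain of −L dB): F_i = 10^(NF_i/10), G_i = 10^(G_i,dB/10)
  Stage 1: F_1 = 10^(0.710/10) = 1.178, G_1 = 10^(19.3/10) = 85.11
  Stage 2: F_2 = 10^(4.44/10) = 2.780, G_2 = 10^(14.9/10) = 30.90
  Stage 3: F_3 = 10^(8.29/10) = 6.745, G_3 = 10^(−5.91/10) = 0.2564
  Stage 4: F_4 = 10^(7.37/10) = 5.458, G_4 = 10^(10.6/10) = 11.48
Friis cascade:
  F = 1.178 + (2.780 − 1)/85.11 + (6.745 − 1)/2630 + (5.458 − 1)/674.5 = 1.207
NF = 10 log₁₀(1.207) = 0.82 dB

0.82 dB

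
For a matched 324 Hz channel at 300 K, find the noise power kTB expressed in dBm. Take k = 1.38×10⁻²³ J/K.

P_n = kTB = 1.38×10⁻²³ × 300 × 3.24×10² = 1.34×10⁻¹⁸ W
In dBm: 10 log₁₀(1.34×10⁻¹⁸ / 10⁻³) = −148.7 dBm

−148.7 dBm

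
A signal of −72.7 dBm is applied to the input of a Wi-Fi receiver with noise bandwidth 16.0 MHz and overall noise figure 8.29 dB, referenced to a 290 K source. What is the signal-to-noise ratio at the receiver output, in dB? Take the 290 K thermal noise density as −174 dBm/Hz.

Noise floor: N = −174 + 10 log₁₀(B) + NF
10 log₁₀(1.60×10⁷) = 72.04 dB
N = −174 + 72.04 + 8.29 = −93.67 dBm
SNR = P_sig − N = −72.7 − (−93.67) = 20.97 dB → 21.0 dB

21.0 dB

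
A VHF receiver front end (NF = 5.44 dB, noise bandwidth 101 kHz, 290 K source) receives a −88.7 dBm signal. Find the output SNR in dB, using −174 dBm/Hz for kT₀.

Noise floor: N = −174 + 10 log₁₀(B) + NF
10 log₁₀(1.01×10⁵) = 50.04 dB
N = −174 + 50.04 + 5.44 = −118.52 dBm
SNR = P_sig − N = −88.7 − (−118.52) = 29.82 dB → 29.8 dB

29.8 dB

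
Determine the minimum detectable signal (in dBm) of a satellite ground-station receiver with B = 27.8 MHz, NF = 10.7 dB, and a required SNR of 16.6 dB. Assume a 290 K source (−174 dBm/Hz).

Sensitivity = −174 + 10 log₁₀(B) + NF + SNR_min
= −174 + 74.44 + 10.7 + 16.6
= −72.26 dBm → −72.3 dBm

−72.3 dBm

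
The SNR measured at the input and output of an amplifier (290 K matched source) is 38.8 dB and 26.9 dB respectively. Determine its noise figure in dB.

11.9 dB

NF (dB) = SNR_in(dB) − SNR_out(dB) when the source is at T₀
NF = 38.8 − 26.9 = 11.9 dB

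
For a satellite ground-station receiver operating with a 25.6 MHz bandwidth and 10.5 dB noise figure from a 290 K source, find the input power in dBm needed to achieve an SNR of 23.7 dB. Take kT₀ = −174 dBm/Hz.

Sensitivity = −174 + 10 log₁₀(B) + NF + SNR_min
= −174 + 74.08 + 10.5 + 23.7
= −65.72 dBm → −65.7 dBm

−65.7 dBm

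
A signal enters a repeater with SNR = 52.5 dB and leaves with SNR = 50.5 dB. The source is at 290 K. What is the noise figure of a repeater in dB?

NF (dB) = SNR_in(dB) − SNR_out(dB) when the source is at T₀
NF = 52.5 − 50.5 = 2.0 dB

2.0 dB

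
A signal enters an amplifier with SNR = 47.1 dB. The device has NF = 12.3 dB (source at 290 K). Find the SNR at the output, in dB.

34.8 dB

By definition F = SNR_in/SNR_out, so in dB: SNR_out = SNR_in − NF
SNR_out = 47.1 − 12.3 = 34.8 dB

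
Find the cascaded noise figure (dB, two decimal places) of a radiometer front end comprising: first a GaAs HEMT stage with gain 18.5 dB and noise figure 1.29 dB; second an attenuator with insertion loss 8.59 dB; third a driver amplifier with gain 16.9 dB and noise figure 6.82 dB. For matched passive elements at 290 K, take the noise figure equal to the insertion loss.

2.61 dB

Convert to linear (a loss of L dB is a gain of −L dB): F_i = 10^(NF_i/10), G_i = 10^(G_i,dB/10)
  Stage 1: F_1 = 10^(1.29/10) = 1.346, G_1 = 10^(18.5/10) = 70.79
  Stage 2: F_2 = 10^(8.59/10) = 7.228, G_2 = 10^(−8.59/10) = 0.1384
  Stage 3: F_3 = 10^(6.82/10) = 4.808, G_3 = 10^(16.9/10) = 48.98
Friis cascade:
  F = 1.346 + (7.228 − 1)/70.79 + (4.808 − 1)/9.795 = 1.823
NF = 10 log₁₀(1.823) = 2.61 dB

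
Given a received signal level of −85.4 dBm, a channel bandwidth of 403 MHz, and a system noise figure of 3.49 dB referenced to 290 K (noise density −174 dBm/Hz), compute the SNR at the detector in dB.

Noise floor: N = −174 + 10 log₁₀(B) + NF
10 log₁₀(4.03×10⁸) = 86.05 dB
N = −174 + 86.05 + 3.49 = −84.46 dBm
SNR = P_sig − N = −85.4 − (−84.46) = −0.94 dB → −0.9 dB

−0.9 dB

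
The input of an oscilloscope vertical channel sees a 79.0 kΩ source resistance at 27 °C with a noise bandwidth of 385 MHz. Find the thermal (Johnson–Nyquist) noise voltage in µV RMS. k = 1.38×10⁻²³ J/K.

T = 27 °C + 273.15 = 300.15 K
V_n = √(4kTRB)
4kTRB = 4 × 1.38×10⁻²³ × 300.15 × 7.90×10⁴ × 3.85×10⁸ = 5.04×10⁻⁷ V²
V_n = √(5.04×10⁻⁷) = 7.10×10⁻⁴ V = 710 µV

710 µV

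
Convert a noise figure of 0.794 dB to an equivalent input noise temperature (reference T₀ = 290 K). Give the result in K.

58.2 K

F = 10^(0.794/10) = 1.2006
T_e = (F − 1)·T₀ = (1.2006 − 1) × 290 = 58.2 K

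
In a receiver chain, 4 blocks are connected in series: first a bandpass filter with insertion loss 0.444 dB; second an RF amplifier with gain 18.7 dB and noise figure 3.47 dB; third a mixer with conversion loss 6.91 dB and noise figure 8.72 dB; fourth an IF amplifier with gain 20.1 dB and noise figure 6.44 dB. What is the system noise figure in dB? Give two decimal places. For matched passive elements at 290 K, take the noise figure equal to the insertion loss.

4.49 dB

Convert to linear (a loss of L dB is a gain of −L dB): F_i = 10^(NF_i/10), G_i = 10^(G_i,dB/10)
  Stage 1: F_1 = 10^(0.444/10) = 1.108, G_1 = 10^(−0.444/10) = 0.9028
  Stage 2: F_2 = 10^(3.47/10) = 2.223, G_2 = 10^(18.7/10) = 74.13
  Stage 3: F_3 = 10^(8.72/10) = 7.447, G_3 = 10^(−6.91/10) = 0.2037
  Stage 4: F_4 = 10^(6.44/10) = 4.406, G_4 = 10^(20.1/10) = 102.3
Friis cascade:
  F = 1.108 + (2.223 − 1)/0.9028 + (7.447 − 1)/66.93 + (4.406 − 1)/13.63 = 2.809
NF = 10 log₁₀(2.809) = 4.49 dB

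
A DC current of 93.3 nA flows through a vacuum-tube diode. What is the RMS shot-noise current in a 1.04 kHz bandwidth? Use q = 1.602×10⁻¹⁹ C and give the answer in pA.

5.58 pA

I_n = √(2qI·B)
2qI·B = 2 × 1.602×10⁻¹⁹ × 9.33×10⁻⁸ × 1.04×10³ = 3.11×10⁻²³ A²
I_n = √(3.11×10⁻²³) = 5.58×10⁻¹² A = 5.58 pA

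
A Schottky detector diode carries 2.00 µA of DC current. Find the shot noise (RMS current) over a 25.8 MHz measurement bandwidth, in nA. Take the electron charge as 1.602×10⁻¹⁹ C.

4.07 nA

I_n = √(2qI·B)
2qI·B = 2 × 1.602×10⁻¹⁹ × 2.00×10⁻⁶ × 2.58×10⁷ = 1.65×10⁻¹⁷ A²
I_n = √(1.65×10⁻¹⁷) = 4.07×10⁻⁹ A = 4.07 nA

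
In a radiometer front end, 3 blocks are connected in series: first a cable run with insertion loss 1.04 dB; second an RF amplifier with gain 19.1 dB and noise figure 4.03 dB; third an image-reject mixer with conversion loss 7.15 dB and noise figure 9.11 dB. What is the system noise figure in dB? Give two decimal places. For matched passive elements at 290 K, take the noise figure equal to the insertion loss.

Convert to linear (a loss of L dB is a gain of −L dB): F_i = 10^(NF_i/10), G_i = 10^(G_i,dB/10)
  Stage 1: F_1 = 10^(1.04/10) = 1.271, G_1 = 10^(−1.04/10) = 0.7870
  Stage 2: F_2 = 10^(4.03/10) = 2.529, G_2 = 10^(19.1/10) = 81.28
  Stage 3: F_3 = 10^(9.11/10) = 8.147, G_3 = 10^(−7.15/10) = 0.1928
Friis cascade:
  F = 1.271 + (2.529 − 1)/0.7870 + (8.147 − 1)/63.97 = 3.325
NF = 10 log₁₀(3.325) = 5.22 dB

5.22 dB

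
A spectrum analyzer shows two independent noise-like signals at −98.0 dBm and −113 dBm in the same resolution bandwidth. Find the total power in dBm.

Convert to linear, add, convert back:
P₁ = 1.58×10⁻¹³ W, P₂ = 5.01×10⁻¹⁵ W
P_tot = 1.64×10⁻¹³ W → 10 log₁₀(P_tot / 10⁻³) = −97.9 dBm

−97.9 dBm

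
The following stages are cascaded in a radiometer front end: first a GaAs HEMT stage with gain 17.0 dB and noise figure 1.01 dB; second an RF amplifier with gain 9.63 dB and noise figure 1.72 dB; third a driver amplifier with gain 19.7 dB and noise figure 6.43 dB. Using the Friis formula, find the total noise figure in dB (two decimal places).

1.07 dB

Convert to linear (a loss of L dB is a gain of −L dB): F_i = 10^(NF_i/10), G_i = 10^(G_i,dB/10)
  Stage 1: F_1 = 10^(1.01/10) = 1.262, G_1 = 10^(17.0/10) = 50.12
  Stage 2: F_2 = 10^(1.72/10) = 1.486, G_2 = 10^(9.63/10) = 9.183
  Stage 3: F_3 = 10^(6.43/10) = 4.395, G_3 = 10^(19.7/10) = 93.33
Friis cascade:
  F = 1.262 + (1.486 − 1)/50.12 + (4.395 − 1)/460.3 = 1.279
NF = 10 log₁₀(1.279) = 1.07 dB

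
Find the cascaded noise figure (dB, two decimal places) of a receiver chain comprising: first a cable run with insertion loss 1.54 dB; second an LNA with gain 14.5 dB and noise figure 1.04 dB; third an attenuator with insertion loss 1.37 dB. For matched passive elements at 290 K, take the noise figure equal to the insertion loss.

2.62 dB

Convert to linear (a loss of L dB is a gain of −L dB): F_i = 10^(NF_i/10), G_i = 10^(G_i,dB/10)
  Stage 1: F_1 = 10^(1.54/10) = 1.426, G_1 = 10^(−1.54/10) = 0.7015
  Stage 2: F_2 = 10^(1.04/10) = 1.271, G_2 = 10^(14.5/10) = 28.18
  Stage 3: F_3 = 10^(1.37/10) = 1.371, G_3 = 10^(−1.37/10) = 0.7295
Friis cascade:
  F = 1.426 + (1.271 − 1)/0.7015 + (1.371 − 1)/19.77 = 1.830
NF = 10 log₁₀(1.830) = 2.62 dB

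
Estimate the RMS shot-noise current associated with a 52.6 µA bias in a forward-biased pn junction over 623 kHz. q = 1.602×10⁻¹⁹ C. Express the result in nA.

I_n = √(2qI·B)
2qI·B = 2 × 1.602×10⁻¹⁹ × 5.26×10⁻⁵ × 6.23×10⁵ = 1.05×10⁻¹⁷ A²
I_n = √(1.05×10⁻¹⁷) = 3.24×10⁻⁹ A = 3.24 nA

3.24 nA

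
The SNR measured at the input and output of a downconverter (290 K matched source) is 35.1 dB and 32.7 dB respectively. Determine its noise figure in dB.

NF (dB) = SNR_in(dB) − SNR_out(dB) when the source is at T₀
NF = 35.1 − 32.7 = 2.4 dB

2.4 dB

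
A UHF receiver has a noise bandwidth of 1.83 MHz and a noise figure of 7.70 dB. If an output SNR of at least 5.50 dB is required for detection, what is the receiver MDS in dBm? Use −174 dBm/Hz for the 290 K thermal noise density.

−98.2 dBm

Sensitivity = −174 + 10 log₁₀(B) + NF + SNR_min
= −174 + 62.62 + 7.70 + 5.50
= −98.18 dBm → −98.2 dBm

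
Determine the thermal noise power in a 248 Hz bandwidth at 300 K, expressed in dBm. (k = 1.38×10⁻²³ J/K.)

−149.9 dBm

P_n = kTB = 1.38×10⁻²³ × 300 × 2.48×10² = 1.03×10⁻¹⁸ W
In dBm: 10 log₁₀(1.03×10⁻¹⁸ / 10⁻³) = −149.9 dBm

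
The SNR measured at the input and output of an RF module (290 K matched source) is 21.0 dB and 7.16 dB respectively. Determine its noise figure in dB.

NF (dB) = SNR_in(dB) − SNR_out(dB) when the source is at T₀
NF = 21.0 − 7.16 = 13.84 dB

13.84 dB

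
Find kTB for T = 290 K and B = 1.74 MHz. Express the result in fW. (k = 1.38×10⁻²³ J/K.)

6.96 fW

P_n = kTB = 1.38×10⁻²³ × 290 × 1.74×10⁶ = 6.96×10⁻¹⁵ W = 6.96 fW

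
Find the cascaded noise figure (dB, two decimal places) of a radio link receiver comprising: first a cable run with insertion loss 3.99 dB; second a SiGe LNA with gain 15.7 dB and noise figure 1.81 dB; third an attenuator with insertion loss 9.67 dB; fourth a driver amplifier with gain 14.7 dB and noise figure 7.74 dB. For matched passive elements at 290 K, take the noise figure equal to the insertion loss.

8.72 dB

Convert to linear (a loss of L dB is a gain of −L dB): F_i = 10^(NF_i/10), G_i = 10^(G_i,dB/10)
  Stage 1: F_1 = 10^(3.99/10) = 2.506, G_1 = 10^(−3.99/10) = 0.3990
  Stage 2: F_2 = 10^(1.81/10) = 1.517, G_2 = 10^(15.7/10) = 37.15
  Stage 3: F_3 = 10^(9.67/10) = 9.268, G_3 = 10^(−9.67/10) = 0.1079
  Stage 4: F_4 = 10^(7.74/10) = 5.943, G_4 = 10^(14.7/10) = 29.51
Friis cascade:
  F = 2.506 + (1.517 − 1)/0.3990 + (9.268 − 1)/14.83 + (5.943 − 1)/1.600 = 7.450
NF = 10 log₁₀(7.450) = 8.72 dB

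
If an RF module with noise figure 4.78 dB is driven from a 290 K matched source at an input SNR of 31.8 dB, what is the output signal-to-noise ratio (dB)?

By definition F = SNR_in/SNR_out, so in dB: SNR_out = SNR_in − NF
SNR_out = 31.8 − 4.78 = 27.02 dB

27.02 dB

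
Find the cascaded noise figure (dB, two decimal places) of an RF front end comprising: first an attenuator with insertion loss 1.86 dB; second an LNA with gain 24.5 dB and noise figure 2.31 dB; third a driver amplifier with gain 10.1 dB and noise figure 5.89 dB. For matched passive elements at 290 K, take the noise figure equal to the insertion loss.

Convert to linear (a loss of L dB is a gain of −L dB): F_i = 10^(NF_i/10), G_i = 10^(G_i,dB/10)
  Stage 1: F_1 = 10^(1.86/10) = 1.535, G_1 = 10^(−1.86/10) = 0.6516
  Stage 2: F_2 = 10^(2.31/10) = 1.702, G_2 = 10^(24.5/10) = 281.8
  Stage 3: F_3 = 10^(5.89/10) = 3.882, G_3 = 10^(10.1/10) = 10.23
Friis cascade:
  F = 1.535 + (1.702 − 1)/0.6516 + (3.882 − 1)/183.7 = 2.628
NF = 10 log₁₀(2.628) = 4.20 dB

4.20 dB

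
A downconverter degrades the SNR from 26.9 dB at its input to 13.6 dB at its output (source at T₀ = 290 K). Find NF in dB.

13.3 dB

NF (dB) = SNR_in(dB) − SNR_out(dB) when the source is at T₀
NF = 26.9 − 13.6 = 13.3 dB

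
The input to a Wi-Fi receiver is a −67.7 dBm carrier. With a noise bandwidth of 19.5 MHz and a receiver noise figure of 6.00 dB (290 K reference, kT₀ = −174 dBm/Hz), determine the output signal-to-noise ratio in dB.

27.4 dB

Noise floor: N = −174 + 10 log₁₀(B) + NF
10 log₁₀(1.95×10⁷) = 72.9 dB
N = −174 + 72.9 + 6.00 = −95.10 dBm
SNR = P_sig − N = −67.7 − (−95.10) = 27.40 dB → 27.4 dB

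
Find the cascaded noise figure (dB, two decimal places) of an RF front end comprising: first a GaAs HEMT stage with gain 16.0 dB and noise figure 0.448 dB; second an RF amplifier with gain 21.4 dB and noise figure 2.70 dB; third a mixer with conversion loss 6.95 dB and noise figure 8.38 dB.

Convert to linear (a loss of L dB is a gain of −L dB): F_i = 10^(NF_i/10), G_i = 10^(G_i,dB/10)
  Stage 1: F_1 = 10^(0.448/10) = 1.109, G_1 = 10^(16.0/10) = 39.81
  Stage 2: F_2 = 10^(2.70/10) = 1.862, G_2 = 10^(21.4/10) = 138.0
  Stage 3: F_3 = 10^(8.38/10) = 6.887, G_3 = 10^(−6.95/10) = 0.2018
Friis cascade:
  F = 1.109 + (1.862 − 1)/39.81 + (6.887 − 1)/5495 = 1.131
NF = 10 log₁₀(1.131) = 0.54 dB

0.54 dB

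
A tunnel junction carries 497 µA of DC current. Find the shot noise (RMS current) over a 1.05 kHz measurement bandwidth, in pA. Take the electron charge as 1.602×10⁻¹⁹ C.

409 pA

I_n = √(2qI·B)
2qI·B = 2 × 1.602×10⁻¹⁹ × 4.97×10⁻⁴ × 1.05×10³ = 1.67×10⁻¹⁹ A²
I_n = √(1.67×10⁻¹⁹) = 4.09×10⁻¹⁰ A = 409 pA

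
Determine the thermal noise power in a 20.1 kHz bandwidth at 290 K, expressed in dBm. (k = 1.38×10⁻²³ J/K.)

−130.9 dBm

P_n = kTB = 1.38×10⁻²³ × 290 × 2.01×10⁴ = 8.04×10⁻¹⁷ W
In dBm: 10 log₁₀(8.04×10⁻¹⁷ / 10⁻³) = −130.9 dBm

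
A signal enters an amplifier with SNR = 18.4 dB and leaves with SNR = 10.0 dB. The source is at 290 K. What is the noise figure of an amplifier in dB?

8.4 dB

NF (dB) = SNR_in(dB) − SNR_out(dB) when the source is at T₀
NF = 18.4 − 10.0 = 8.4 dB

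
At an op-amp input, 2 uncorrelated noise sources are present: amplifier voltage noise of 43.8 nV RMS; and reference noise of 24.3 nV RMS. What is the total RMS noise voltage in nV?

Uncorrelated sources add in power (mean-square): V_tot = √(ΣV_i²)
V_tot = √[(4.38×10⁻⁸)² + (2.43×10⁻⁸)²] = 5.01×10⁻⁸ V = 50.1 nV

50.1 nV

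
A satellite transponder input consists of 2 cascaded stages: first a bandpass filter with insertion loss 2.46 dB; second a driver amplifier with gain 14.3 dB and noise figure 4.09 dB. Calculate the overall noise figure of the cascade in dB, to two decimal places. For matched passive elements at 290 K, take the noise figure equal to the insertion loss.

6.55 dB

Convert to linear (a loss of L dB is a gain of −L dB): F_i = 10^(NF_i/10), G_i = 10^(G_i,dB/10)
  Stage 1: F_1 = 10^(2.46/10) = 1.762, G_1 = 10^(−2.46/10) = 0.5675
  Stage 2: F_2 = 10^(4.09/10) = 2.564, G_2 = 10^(14.3/10) = 26.92
Friis cascade:
  F = 1.762 + (2.564 − 1)/0.5675 = 4.519
NF = 10 log₁₀(4.519) = 6.55 dB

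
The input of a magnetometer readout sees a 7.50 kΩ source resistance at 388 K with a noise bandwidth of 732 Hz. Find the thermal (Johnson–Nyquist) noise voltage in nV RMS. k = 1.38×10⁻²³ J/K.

V_n = √(4kTRB)
4kTRB = 4 × 1.38×10⁻²³ × 388 × 7.50×10³ × 7.32×10² = 1.18×10⁻¹³ V²
V_n = √(1.18×10⁻¹³) = 3.43×10⁻⁷ V = 343 nV

343 nV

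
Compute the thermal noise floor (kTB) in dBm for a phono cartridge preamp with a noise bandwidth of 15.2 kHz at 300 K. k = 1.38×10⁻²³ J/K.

−132.0 dBm

P_n = kTB = 1.38×10⁻²³ × 300 × 1.52×10⁴ = 6.29×10⁻¹⁷ W
In dBm: 10 log₁₀(6.29×10⁻¹⁷ / 10⁻³) = −132.0 dBm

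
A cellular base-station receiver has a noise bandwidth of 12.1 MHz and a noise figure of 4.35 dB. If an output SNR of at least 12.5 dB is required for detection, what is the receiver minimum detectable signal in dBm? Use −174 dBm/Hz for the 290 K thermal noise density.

Sensitivity = −174 + 10 log₁₀(B) + NF + SNR_min
= −174 + 70.83 + 4.35 + 12.5
= −86.32 dBm → −86.3 dBm

−86.3 dBm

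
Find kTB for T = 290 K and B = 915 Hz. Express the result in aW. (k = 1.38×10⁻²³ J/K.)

3.66 aW

P_n = kTB = 1.38×10⁻²³ × 290 × 9.15×10² = 3.66×10⁻¹⁸ W = 3.66 aW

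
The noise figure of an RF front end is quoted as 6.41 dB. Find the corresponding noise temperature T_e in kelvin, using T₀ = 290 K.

F = 10^(6.41/10) = 4.37522
T_e = (F − 1)·T₀ = (4.37522 − 1) × 290 = 979 K

979 K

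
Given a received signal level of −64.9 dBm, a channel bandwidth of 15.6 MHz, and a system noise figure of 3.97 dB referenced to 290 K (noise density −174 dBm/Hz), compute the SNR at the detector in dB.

33.2 dB

Noise floor: N = −174 + 10 log₁₀(B) + NF
10 log₁₀(1.56×10⁷) = 71.93 dB
N = −174 + 71.93 + 3.97 = −98.10 dBm
SNR = P_sig − N = −64.9 − (−98.10) = 33.20 dB → 33.2 dB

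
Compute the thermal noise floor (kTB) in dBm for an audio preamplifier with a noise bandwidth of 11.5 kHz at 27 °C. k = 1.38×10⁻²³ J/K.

−133.2 dBm

T = 27 °C + 273.15 = 300.15 K
P_n = kTB = 1.38×10⁻²³ × 300.15 × 1.15×10⁴ = 4.76×10⁻¹⁷ W
In dBm: 10 log₁₀(4.76×10⁻¹⁷ / 10⁻³) = −133.2 dBm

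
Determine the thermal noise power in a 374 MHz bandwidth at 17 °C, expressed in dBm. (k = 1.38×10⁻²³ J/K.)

−88.2 dBm

T = 17 °C + 273.15 = 290.15 K
P_n = kTB = 1.38×10⁻²³ × 290.15 × 3.74×10⁸ = 1.50×10⁻¹² W
In dBm: 10 log₁₀(1.50×10⁻¹² / 10⁻³) = −88.2 dBm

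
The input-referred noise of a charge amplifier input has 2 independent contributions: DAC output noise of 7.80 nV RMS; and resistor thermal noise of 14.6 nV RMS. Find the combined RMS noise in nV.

16.6 nV

Uncorrelated sources add in power (mean-square): V_tot = √(ΣV_i²)
V_tot = √[(7.80×10⁻⁹)² + (1.46×10⁻⁸)²] = 1.66×10⁻⁸ V = 16.6 nV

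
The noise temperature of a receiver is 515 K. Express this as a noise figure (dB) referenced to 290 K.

F = 1 + T_e/T₀ = 1 + 515/290 = 2.77586
NF = 10 log₁₀(2.77586) = 4.43 dB

4.43 dB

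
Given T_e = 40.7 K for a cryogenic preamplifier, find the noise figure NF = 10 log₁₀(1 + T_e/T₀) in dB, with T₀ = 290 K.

F = 1 + T_e/T₀ = 1 + 40.7/290 = 1.14034
NF = 10 log₁₀(1.14034) = 0.570 dB

0.570 dB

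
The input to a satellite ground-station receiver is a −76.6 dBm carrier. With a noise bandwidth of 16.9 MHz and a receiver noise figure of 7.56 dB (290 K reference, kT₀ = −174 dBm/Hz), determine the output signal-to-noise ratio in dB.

17.6 dB

Noise floor: N = −174 + 10 log₁₀(B) + NF
10 log₁₀(1.69×10⁷) = 72.28 dB
N = −174 + 72.28 + 7.56 = −94.16 dBm
SNR = P_sig − N = −76.6 − (−94.16) = 17.56 dB → 17.6 dB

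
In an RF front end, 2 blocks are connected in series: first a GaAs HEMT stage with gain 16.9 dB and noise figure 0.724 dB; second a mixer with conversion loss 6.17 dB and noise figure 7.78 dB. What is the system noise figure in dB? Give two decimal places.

Convert to linear (a loss of L dB is a gain of −L dB): F_i = 10^(NF_i/10), G_i = 10^(G_i,dB/10)
  Stage 1: F_1 = 10^(0.724/10) = 1.181, G_1 = 10^(16.9/10) = 48.98
  Stage 2: F_2 = 10^(7.78/10) = 5.998, G_2 = 10^(−6.17/10) = 0.2415
Friis cascade:
  F = 1.181 + (5.998 − 1)/48.98 = 1.283
NF = 10 log₁₀(1.283) = 1.08 dB

1.08 dB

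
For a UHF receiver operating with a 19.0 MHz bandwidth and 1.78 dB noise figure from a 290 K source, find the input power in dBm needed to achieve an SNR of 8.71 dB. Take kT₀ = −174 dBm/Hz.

Sensitivity = −174 + 10 log₁₀(B) + NF + SNR_min
= −174 + 72.79 + 1.78 + 8.71
= −90.72 dBm → −90.7 dBm

−90.7 dBm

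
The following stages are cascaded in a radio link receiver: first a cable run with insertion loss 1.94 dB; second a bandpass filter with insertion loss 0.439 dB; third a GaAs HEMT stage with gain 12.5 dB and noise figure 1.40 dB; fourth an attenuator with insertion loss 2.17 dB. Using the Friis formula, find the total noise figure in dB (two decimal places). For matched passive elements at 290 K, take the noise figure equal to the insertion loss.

Convert to linear (a loss of L dB is a gain of −L dB): F_i = 10^(NF_i/10), G_i = 10^(G_i,dB/10)
  Stage 1: F_1 = 10^(1.94/10) = 1.563, G_1 = 10^(−1.94/10) = 0.6397
  Stage 2: F_2 = 10^(0.439/10) = 1.106, G_2 = 10^(−0.439/10) = 0.9039
  Stage 3: F_3 = 10^(1.40/10) = 1.380, G_3 = 10^(12.5/10) = 17.78
  Stage 4: F_4 = 10^(2.17/10) = 1.648, G_4 = 10^(−2.17/10) = 0.6067
Friis cascade:
  F = 1.563 + (1.106 − 1)/0.6397 + (1.380 − 1)/0.5782 + (1.648 − 1)/10.28 = 2.450
NF = 10 log₁₀(2.450) = 3.89 dB

3.89 dB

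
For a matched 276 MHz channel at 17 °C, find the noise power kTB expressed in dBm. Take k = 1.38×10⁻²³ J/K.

T = 17 °C + 273.15 = 290.15 K
P_n = kTB = 1.38×10⁻²³ × 290.15 × 2.76×10⁸ = 1.11×10⁻¹² W
In dBm: 10 log₁₀(1.11×10⁻¹² / 10⁻³) = −89.6 dBm

−89.6 dBm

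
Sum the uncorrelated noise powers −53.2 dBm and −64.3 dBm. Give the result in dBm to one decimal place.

−52.9 dBm

Convert to linear, add, convert back:
P₁ = 4.79×10⁻⁹ W, P₂ = 3.72×10⁻¹⁰ W
P_tot = 5.16×10⁻⁹ W → 10 log₁₀(P_tot / 10⁻³) = −52.9 dBm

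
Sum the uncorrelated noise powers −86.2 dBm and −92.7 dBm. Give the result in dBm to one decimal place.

Convert to linear, add, convert back:
P₁ = 2.40×10⁻¹² W, P₂ = 5.37×10⁻¹³ W
P_tot = 2.94×10⁻¹² W → 10 log₁₀(P_tot / 10⁻³) = −85.3 dBm

−85.3 dBm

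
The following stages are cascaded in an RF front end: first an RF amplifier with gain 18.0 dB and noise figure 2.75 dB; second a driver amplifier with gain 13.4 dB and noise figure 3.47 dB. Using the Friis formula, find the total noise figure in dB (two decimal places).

Convert to linear (a loss of L dB is a gain of −L dB): F_i = 10^(NF_i/10), G_i = 10^(G_i,dB/10)
  Stage 1: F_1 = 10^(2.75/10) = 1.884, G_1 = 10^(18.0/10) = 63.10
  Stage 2: F_2 = 10^(3.47/10) = 2.223, G_2 = 10^(13.4/10) = 21.88
Friis cascade:
  F = 1.884 + (2.223 − 1)/63.10 = 1.903
NF = 10 log₁₀(1.903) = 2.79 dB

2.79 dB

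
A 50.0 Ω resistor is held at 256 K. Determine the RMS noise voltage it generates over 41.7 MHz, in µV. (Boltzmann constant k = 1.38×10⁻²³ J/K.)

V_n = √(4kTRB)
4kTRB = 4 × 1.38×10⁻²³ × 256 × 5.00×10¹ × 4.17×10⁷ = 2.95×10⁻¹¹ V²
V_n = √(2.95×10⁻¹¹) = 5.43×10⁻⁶ V = 5.43 µV

5.43 µV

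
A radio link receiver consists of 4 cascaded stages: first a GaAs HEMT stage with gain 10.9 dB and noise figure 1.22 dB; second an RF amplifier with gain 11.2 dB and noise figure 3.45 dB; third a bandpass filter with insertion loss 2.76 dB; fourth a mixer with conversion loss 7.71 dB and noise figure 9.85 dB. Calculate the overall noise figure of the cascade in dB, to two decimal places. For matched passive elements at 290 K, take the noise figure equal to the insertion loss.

1.84 dB

Convert to linear (a loss of L dB is a gain of −L dB): F_i = 10^(NF_i/10), G_i = 10^(G_i,dB/10)
  Stage 1: F_1 = 10^(1.22/10) = 1.324, G_1 = 10^(10.9/10) = 12.30
  Stage 2: F_2 = 10^(3.45/10) = 2.213, G_2 = 10^(11.2/10) = 13.18
  Stage 3: F_3 = 10^(2.76/10) = 1.888, G_3 = 10^(−2.76/10) = 0.5297
  Stage 4: F_4 = 10^(9.85/10) = 9.661, G_4 = 10^(−7.71/10) = 0.1694
Friis cascade:
  F = 1.324 + (2.213 − 1)/12.30 + (1.888 − 1)/162.2 + (9.661 − 1)/85.90 = 1.529
NF = 10 log₁₀(1.529) = 1.84 dB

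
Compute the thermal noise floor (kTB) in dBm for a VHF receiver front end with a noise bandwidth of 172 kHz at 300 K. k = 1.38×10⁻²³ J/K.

−121.5 dBm

P_n = kTB = 1.38×10⁻²³ × 300 × 1.72×10⁵ = 7.12×10⁻¹⁶ W
In dBm: 10 log₁₀(7.12×10⁻¹⁶ / 10⁻³) = −121.5 dBm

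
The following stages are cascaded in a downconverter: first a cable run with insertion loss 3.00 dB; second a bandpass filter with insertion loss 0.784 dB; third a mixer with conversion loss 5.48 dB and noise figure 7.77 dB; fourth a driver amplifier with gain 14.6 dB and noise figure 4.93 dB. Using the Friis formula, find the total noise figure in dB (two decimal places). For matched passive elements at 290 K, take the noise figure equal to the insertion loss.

15.07 dB

Convert to linear (a loss of L dB is a gain of −L dB): F_i = 10^(NF_i/10), G_i = 10^(G_i,dB/10)
  Stage 1: F_1 = 10^(3.00/10) = 1.995, G_1 = 10^(−3.00/10) = 0.5012
  Stage 2: F_2 = 10^(0.784/10) = 1.198, G_2 = 10^(−0.784/10) = 0.8348
  Stage 3: F_3 = 10^(7.77/10) = 5.984, G_3 = 10^(−5.48/10) = 0.2831
  Stage 4: F_4 = 10^(4.93/10) = 3.112, G_4 = 10^(14.6/10) = 28.84
Friis cascade:
  F = 1.995 + (1.198 − 1)/0.5012 + (5.984 − 1)/0.4184 + (3.112 − 1)/0.1185 = 32.13
NF = 10 log₁₀(32.13) = 15.07 dB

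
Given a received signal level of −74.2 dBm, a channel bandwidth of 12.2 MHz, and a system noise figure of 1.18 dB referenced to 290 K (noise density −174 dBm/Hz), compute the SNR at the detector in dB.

Noise floor: N = −174 + 10 log₁₀(B) + NF
10 log₁₀(1.22×10⁷) = 70.86 dB
N = −174 + 70.86 + 1.18 = −101.96 dBm
SNR = P_sig − N = −74.2 − (−101.96) = 27.76 dB → 27.8 dB

27.8 dB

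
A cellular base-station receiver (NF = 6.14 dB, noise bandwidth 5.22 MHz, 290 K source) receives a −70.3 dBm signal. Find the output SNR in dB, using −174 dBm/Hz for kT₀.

30.4 dB

Noise floor: N = −174 + 10 log₁₀(B) + NF
10 log₁₀(5.22×10⁶) = 67.18 dB
N = −174 + 67.18 + 6.14 = −100.68 dBm
SNR = P_sig − N = −70.3 − (−100.68) = 30.38 dB → 30.4 dB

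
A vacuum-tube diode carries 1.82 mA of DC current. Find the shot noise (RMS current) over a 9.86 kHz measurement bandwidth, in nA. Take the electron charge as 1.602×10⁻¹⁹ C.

2.40 nA

I_n = √(2qI·B)
2qI·B = 2 × 1.602×10⁻¹⁹ × 1.82×10⁻³ × 9.86×10³ = 5.75×10⁻¹⁸ A²
I_n = √(5.75×10⁻¹⁸) = 2.40×10⁻⁹ A = 2.40 nA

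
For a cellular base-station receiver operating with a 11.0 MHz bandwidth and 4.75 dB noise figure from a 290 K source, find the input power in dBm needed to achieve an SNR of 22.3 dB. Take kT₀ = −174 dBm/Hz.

−76.5 dBm

Sensitivity = −174 + 10 log₁₀(B) + NF + SNR_min
= −174 + 70.41 + 4.75 + 22.3
= −76.54 dBm → −76.5 dBm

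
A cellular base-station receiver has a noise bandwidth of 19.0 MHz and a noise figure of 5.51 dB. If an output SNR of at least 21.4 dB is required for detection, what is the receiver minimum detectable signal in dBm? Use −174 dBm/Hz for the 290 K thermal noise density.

Sensitivity = −174 + 10 log₁₀(B) + NF + SNR_min
= −174 + 72.79 + 5.51 + 21.4
= −74.30 dBm → −74.3 dBm

−74.3 dBm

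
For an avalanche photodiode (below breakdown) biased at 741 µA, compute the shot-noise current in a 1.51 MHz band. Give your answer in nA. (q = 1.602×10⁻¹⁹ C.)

I_n = √(2qI·B)
2qI·B = 2 × 1.602×10⁻¹⁹ × 7.41×10⁻⁴ × 1.51×10⁶ = 3.58×10⁻¹⁶ A²
I_n = √(3.58×10⁻¹⁶) = 1.89×10⁻⁸ A = 18.9 nA

18.9 nA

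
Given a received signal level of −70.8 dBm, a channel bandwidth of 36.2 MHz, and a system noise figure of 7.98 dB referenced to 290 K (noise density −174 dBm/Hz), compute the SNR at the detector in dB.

19.6 dB

Noise floor: N = −174 + 10 log₁₀(B) + NF
10 log₁₀(3.62×10⁷) = 75.59 dB
N = −174 + 75.59 + 7.98 = −90.43 dBm
SNR = P_sig − N = −70.8 − (−90.43) = 19.63 dB → 19.6 dB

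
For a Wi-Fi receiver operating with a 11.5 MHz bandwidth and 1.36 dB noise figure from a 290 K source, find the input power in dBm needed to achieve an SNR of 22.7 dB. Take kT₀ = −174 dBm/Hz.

−79.3 dBm

Sensitivity = −174 + 10 log₁₀(B) + NF + SNR_min
= −174 + 70.61 + 1.36 + 22.7
= −79.33 dBm → −79.3 dBm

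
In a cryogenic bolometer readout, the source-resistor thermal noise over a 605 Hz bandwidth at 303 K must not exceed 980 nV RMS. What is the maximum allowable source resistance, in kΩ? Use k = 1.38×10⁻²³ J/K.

Johnson–Nyquist: V_n = √(4kTRB) ⇒ R = V_n² / (4kTB)
4kTB = 4 × 1.38×10⁻²³ × 303 × 6.05×10² = 1.01×10⁻¹⁷
R = (9.80×10⁻⁷)² / 1.01×10⁻¹⁷ = 9.49×10⁴ Ω = 94.9 kΩ

94.9 kΩ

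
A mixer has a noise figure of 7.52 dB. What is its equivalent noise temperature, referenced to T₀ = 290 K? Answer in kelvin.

1348 K

F = 10^(7.52/10) = 5.64937
T_e = (F − 1)·T₀ = (5.64937 − 1) × 290 = 1348 K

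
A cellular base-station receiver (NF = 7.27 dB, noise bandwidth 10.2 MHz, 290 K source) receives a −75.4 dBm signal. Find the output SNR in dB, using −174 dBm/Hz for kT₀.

21.2 dB

Noise floor: N = −174 + 10 log₁₀(B) + NF
10 log₁₀(1.02×10⁷) = 70.09 dB
N = −174 + 70.09 + 7.27 = −96.64 dBm
SNR = P_sig − N = −75.4 − (−96.64) = 21.24 dB → 21.2 dB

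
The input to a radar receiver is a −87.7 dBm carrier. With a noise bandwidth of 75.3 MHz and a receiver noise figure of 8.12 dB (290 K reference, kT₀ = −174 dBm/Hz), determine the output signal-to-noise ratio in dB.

Noise floor: N = −174 + 10 log₁₀(B) + NF
10 log₁₀(7.53×10⁷) = 78.77 dB
N = −174 + 78.77 + 8.12 = −87.11 dBm
SNR = P_sig − N = −87.7 − (−87.11) = −0.59 dB → −0.6 dB

−0.6 dB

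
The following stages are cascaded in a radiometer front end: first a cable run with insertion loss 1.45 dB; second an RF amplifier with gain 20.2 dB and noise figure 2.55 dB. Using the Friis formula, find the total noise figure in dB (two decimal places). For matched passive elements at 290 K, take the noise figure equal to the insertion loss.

4.00 dB

Convert to linear (a loss of L dB is a gain of −L dB): F_i = 10^(NF_i/10), G_i = 10^(G_i,dB/10)
  Stage 1: F_1 = 10^(1.45/10) = 1.396, G_1 = 10^(−1.45/10) = 0.7161
  Stage 2: F_2 = 10^(2.55/10) = 1.799, G_2 = 10^(20.2/10) = 104.7
Friis cascade:
  F = 1.396 + (1.799 − 1)/0.7161 = 2.512
NF = 10 log₁₀(2.512) = 4.00 dB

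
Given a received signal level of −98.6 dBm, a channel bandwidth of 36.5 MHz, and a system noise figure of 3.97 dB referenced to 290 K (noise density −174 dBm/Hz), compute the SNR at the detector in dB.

−4.2 dB

Noise floor: N = −174 + 10 log₁₀(B) + NF
10 log₁₀(3.65×10⁷) = 75.62 dB
N = −174 + 75.62 + 3.97 = −94.41 dBm
SNR = P_sig − N = −98.6 − (−94.41) = −4.19 dB → −4.2 dB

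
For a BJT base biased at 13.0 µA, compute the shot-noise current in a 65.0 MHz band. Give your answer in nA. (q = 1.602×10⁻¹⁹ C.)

16.5 nA

I_n = √(2qI·B)
2qI·B = 2 × 1.602×10⁻¹⁹ × 1.30×10⁻⁵ × 6.50×10⁷ = 2.71×10⁻¹⁶ A²
I_n = √(2.71×10⁻¹⁶) = 1.65×10⁻⁸ A = 16.5 nA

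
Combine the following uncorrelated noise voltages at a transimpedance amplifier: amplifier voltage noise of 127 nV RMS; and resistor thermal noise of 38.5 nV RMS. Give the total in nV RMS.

Uncorrelated sources add in power (mean-square): V_tot = √(ΣV_i²)
V_tot = √[(1.27×10⁻⁷)² + (3.85×10⁻⁸)²] = 1.33×10⁻⁷ V = 133 nV

133 nV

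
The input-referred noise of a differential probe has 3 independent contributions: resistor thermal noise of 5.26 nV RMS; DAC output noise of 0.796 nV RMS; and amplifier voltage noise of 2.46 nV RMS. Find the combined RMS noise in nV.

5.86 nV

Uncorrelated sources add in power (mean-square): V_tot = √(ΣV_i²)
V_tot = √[(5.26×10⁻⁹)² + (7.96×10⁻¹⁰)² + (2.46×10⁻⁹)²] = 5.86×10⁻⁹ V = 5.86 nV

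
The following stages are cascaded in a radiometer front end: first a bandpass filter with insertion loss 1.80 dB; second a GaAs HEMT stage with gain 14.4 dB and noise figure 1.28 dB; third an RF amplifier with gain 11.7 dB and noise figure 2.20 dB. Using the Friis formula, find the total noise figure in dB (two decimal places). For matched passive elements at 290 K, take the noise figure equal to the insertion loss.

3.16 dB

Convert to linear (a loss of L dB is a gain of −L dB): F_i = 10^(NF_i/10), G_i = 10^(G_i,dB/10)
  Stage 1: F_1 = 10^(1.80/10) = 1.514, G_1 = 10^(−1.80/10) = 0.6607
  Stage 2: F_2 = 10^(1.28/10) = 1.343, G_2 = 10^(14.4/10) = 27.54
  Stage 3: F_3 = 10^(2.20/10) = 1.660, G_3 = 10^(11.7/10) = 14.79
Friis cascade:
  F = 1.514 + (1.343 − 1)/0.6607 + (1.660 − 1)/18.20 = 2.069
NF = 10 log₁₀(2.069) = 3.16 dB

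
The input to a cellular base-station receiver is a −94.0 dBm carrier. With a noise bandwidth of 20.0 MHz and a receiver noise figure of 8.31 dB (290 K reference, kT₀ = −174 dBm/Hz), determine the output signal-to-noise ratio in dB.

Noise floor: N = −174 + 10 log₁₀(B) + NF
10 log₁₀(2.00×10⁷) = 73.01 dB
N = −174 + 73.01 + 8.31 = −92.68 dBm
SNR = P_sig − N = −94.0 − (−92.68) = −1.32 dB → −1.3 dB

−1.3 dB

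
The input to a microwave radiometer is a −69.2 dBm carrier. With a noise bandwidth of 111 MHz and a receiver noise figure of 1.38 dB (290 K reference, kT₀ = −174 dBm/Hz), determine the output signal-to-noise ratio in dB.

Noise floor: N = −174 + 10 log₁₀(B) + NF
10 log₁₀(1.11×10⁸) = 80.45 dB
N = −174 + 80.45 + 1.38 = −92.17 dBm
SNR = P_sig − N = −69.2 − (−92.17) = 22.97 dB → 23.0 dB

23.0 dB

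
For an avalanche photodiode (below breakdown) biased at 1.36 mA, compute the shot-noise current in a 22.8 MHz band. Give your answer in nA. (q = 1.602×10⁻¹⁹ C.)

I_n = √(2qI·B)
2qI·B = 2 × 1.602×10⁻¹⁹ × 1.36×10⁻³ × 2.28×10⁷ = 9.93×10⁻¹⁵ A²
I_n = √(9.93×10⁻¹⁵) = 9.97×10⁻⁸ A = 99.7 nA

99.7 nA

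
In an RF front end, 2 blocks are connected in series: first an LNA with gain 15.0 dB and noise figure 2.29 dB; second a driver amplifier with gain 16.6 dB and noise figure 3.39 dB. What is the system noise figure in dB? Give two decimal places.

Convert to linear (a loss of L dB is a gain of −L dB): F_i = 10^(NF_i/10), G_i = 10^(G_i,dB/10)
  Stage 1: F_1 = 10^(2.29/10) = 1.694, G_1 = 10^(15.0/10) = 31.62
  Stage 2: F_2 = 10^(3.39/10) = 2.183, G_2 = 10^(16.6/10) = 45.71
Friis cascade:
  F = 1.694 + (2.183 − 1)/31.62 = 1.732
NF = 10 log₁₀(1.732) = 2.38 dB

2.38 dB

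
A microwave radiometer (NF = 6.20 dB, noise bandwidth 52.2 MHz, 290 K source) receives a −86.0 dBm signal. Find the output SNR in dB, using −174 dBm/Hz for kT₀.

Noise floor: N = −174 + 10 log₁₀(B) + NF
10 log₁₀(5.22×10⁷) = 77.18 dB
N = −174 + 77.18 + 6.20 = −90.62 dBm
SNR = P_sig − N = −86.0 − (−90.62) = 4.62 dB → 4.6 dB

4.6 dB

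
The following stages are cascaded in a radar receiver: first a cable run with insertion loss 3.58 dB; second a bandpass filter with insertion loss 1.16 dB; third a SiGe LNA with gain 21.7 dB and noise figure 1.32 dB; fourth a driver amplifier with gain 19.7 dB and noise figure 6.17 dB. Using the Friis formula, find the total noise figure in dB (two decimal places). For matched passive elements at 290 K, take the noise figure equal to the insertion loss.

Convert to linear (a loss of L dB is a gain of −L dB): F_i = 10^(NF_i/10), G_i = 10^(G_i,dB/10)
  Stage 1: F_1 = 10^(3.58/10) = 2.280, G_1 = 10^(−3.58/10) = 0.4385
  Stage 2: F_2 = 10^(1.16/10) = 1.306, G_2 = 10^(−1.16/10) = 0.7656
  Stage 3: F_3 = 10^(1.32/10) = 1.355, G_3 = 10^(21.7/10) = 147.9
  Stage 4: F_4 = 10^(6.17/10) = 4.140, G_4 = 10^(19.7/10) = 93.33
Friis cascade:
  F = 2.280 + (1.306 − 1)/0.4385 + (1.355 − 1)/0.3357 + (4.140 − 1)/49.66 = 4.100
NF = 10 log₁₀(4.100) = 6.13 dB

6.13 dB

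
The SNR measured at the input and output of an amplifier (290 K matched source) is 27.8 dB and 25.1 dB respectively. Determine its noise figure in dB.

2.7 dB

NF (dB) = SNR_in(dB) − SNR_out(dB) when the source is at T₀
NF = 27.8 − 25.1 = 2.7 dB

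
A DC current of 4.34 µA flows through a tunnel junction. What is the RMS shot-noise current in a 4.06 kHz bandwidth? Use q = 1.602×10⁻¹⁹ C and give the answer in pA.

I_n = √(2qI·B)
2qI·B = 2 × 1.602×10⁻¹⁹ × 4.34×10⁻⁶ × 4.06×10³ = 5.65×10⁻²¹ A²
I_n = √(5.65×10⁻²¹) = 7.51×10⁻¹¹ A = 75.1 pA

75.1 pA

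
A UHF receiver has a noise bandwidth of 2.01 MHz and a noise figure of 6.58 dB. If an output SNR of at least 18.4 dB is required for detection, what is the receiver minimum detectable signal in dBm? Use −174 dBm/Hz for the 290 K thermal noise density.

Sensitivity = −174 + 10 log₁₀(B) + NF + SNR_min
= −174 + 63.03 + 6.58 + 18.4
= −85.99 dBm → −86.0 dBm

−86.0 dBm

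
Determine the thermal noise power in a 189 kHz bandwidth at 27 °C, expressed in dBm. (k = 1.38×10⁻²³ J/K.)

T = 27 °C + 273.15 = 300.15 K
P_n = kTB = 1.38×10⁻²³ × 300.15 × 1.89×10⁵ = 7.83×10⁻¹⁶ W
In dBm: 10 log₁₀(7.83×10⁻¹⁶ / 10⁻³) = −121.1 dBm

−121.1 dBm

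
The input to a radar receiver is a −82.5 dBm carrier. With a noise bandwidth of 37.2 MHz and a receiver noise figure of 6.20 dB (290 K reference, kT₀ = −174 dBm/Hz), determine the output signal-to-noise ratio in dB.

Noise floor: N = −174 + 10 log₁₀(B) + NF
10 log₁₀(3.72×10⁷) = 75.71 dB
N = −174 + 75.71 + 6.20 = −92.09 dBm
SNR = P_sig − N = −82.5 − (−92.09) = 9.59 dB → 9.6 dB

9.6 dB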